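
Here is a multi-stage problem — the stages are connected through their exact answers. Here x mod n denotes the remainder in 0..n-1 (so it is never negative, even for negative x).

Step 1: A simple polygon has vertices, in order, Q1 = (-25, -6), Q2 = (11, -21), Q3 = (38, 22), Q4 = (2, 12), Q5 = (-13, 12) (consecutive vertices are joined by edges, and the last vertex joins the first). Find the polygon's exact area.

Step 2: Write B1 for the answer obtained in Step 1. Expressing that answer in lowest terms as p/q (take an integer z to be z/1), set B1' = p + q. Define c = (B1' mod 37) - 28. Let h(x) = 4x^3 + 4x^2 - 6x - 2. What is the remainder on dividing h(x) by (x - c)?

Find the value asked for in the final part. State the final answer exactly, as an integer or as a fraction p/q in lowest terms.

Step 1: cross terms: (-25*-21 - 11*-6)=591, (11*22 - 38*-21)=1040, (38*12 - 2*22)=412, (2*12 - -13*12)=180, (-13*-6 - -25*12)=378; twice the area = |2601| = 2601; area = 2601/2; answer 2601/2
Step 2: B1 = 2601/2; threaded value p + q = 2603; c = -15; remainder = value at the root: 4*(-15)^3 + 4*(-15)^2 - 6*(-15)^1 - 2 = (-13500) + (900) + (90) + (-2) = -12512; answer -12512

-12512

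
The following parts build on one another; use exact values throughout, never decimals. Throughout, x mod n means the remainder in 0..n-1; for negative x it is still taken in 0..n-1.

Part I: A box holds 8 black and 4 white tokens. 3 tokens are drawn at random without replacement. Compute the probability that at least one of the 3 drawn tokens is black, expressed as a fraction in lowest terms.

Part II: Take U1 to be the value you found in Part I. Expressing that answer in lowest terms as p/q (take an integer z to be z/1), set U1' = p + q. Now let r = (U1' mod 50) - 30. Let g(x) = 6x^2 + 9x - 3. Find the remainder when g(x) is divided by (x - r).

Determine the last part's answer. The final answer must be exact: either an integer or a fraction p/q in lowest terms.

Part I: total draws C(12,3) = 220; complement C(4,3) = 4; favorable 220 - 4 = 216; P = 54/55; answer 54/55
Part II: U1 = 54/55; threaded value p + q = 109; r = -21; remainder = value at the root: 6*(-21)^2 + 9*(-21)^1 - 3 = (2646) + (-189) + (-3) = 2454; answer 2454

2454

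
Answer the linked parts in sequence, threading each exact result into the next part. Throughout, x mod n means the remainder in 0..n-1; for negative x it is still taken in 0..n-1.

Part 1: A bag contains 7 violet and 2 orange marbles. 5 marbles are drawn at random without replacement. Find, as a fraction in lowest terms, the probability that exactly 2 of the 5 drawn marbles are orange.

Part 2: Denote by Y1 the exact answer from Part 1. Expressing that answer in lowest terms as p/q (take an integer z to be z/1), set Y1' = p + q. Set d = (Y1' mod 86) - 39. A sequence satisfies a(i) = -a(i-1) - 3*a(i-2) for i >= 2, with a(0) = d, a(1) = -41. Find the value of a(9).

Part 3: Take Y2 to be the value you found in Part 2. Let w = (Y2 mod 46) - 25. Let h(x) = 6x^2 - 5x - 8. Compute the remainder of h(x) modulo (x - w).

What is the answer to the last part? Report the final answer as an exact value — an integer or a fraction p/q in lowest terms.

Part 1: total draws C(9,5) = 126; favorable C(2,2)*C(7,3) = 35; P = 5/18; answer 5/18
Part 2: Y1 = 5/18; threaded value p + q = 23; d = -16; a(2) = -1*(-41) - 3*(-16) = 89; iterating: a(2)=89, a(3)=34, a(4)=-301, a(5)=199, a(6)=704, a(7)=-1301, a(8)=-811, a(9)=4714; answer 4714
Part 3: Y2 = 4714; w = -3; remainder = value at the root: 6*(-3)^2 - 5*(-3)^1 - 8 = (54) + (15) + (-8) = 61; answer 61

61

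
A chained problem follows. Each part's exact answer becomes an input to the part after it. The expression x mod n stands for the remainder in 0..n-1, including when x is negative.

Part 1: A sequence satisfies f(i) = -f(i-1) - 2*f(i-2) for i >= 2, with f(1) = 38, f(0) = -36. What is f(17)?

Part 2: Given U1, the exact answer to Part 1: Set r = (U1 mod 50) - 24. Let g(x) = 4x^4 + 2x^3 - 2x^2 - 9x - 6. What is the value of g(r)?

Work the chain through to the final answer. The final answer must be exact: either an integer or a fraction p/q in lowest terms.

914952

Part 1: f(2) = -1*(38) - 2*(-36) = 34; iterating: f(2)=34, f(3)=-110, f(4)=42, f(5)=178, f(6)=-262, f(7)=-94, f(8)=618, f(9)=-430, f(10)=-806, f(11)=1666, f(12)=-54, f(13)=-3278, f(14)=3386, f(15)=3170, f(16)=-9942, f(17)=3602; answer 3602
Part 2: U1 = 3602; r = -22; 4*(-22)^4 + 2*(-22)^3 - 2*(-22)^2 - 9*(-22)^1 - 6 = (937024) + (-21296) + (-968) + (198) + (-6) = 914952; answer 914952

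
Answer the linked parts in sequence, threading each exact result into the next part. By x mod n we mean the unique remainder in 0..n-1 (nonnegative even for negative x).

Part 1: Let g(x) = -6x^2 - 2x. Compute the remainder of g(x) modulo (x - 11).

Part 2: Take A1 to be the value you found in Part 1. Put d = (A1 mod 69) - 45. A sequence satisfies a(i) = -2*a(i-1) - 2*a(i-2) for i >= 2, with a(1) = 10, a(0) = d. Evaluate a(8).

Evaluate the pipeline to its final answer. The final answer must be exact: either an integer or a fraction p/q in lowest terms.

-544

Part 1: remainder = value at the root: -6*(11)^2 - 2*(11)^1 = (-726) + (-22) = -748; answer -748
Part 2: A1 = -748; d = -34; a(2) = -2*(10) - 2*(-34) = 48; iterating: a(2)=48, a(3)=-116, a(4)=136, a(5)=-40, a(6)=-192, a(7)=464, a(8)=-544; answer -544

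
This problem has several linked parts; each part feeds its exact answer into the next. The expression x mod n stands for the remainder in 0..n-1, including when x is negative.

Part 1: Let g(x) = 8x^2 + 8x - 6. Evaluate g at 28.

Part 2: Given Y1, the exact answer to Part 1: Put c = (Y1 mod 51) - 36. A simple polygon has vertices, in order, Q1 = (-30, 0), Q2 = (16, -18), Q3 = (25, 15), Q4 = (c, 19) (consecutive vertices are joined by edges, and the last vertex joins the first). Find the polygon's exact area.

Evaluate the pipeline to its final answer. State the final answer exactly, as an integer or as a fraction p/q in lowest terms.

1310

Part 1: 8*(28)^2 + 8*(28)^1 - 6 = (6272) + (224) + (-6) = 6490; answer 6490
Part 2: Y1 = 6490; c = -23; cross terms: (-30*-18 - 16*0)=540, (16*15 - 25*-18)=690, (25*19 - -23*15)=820, (-23*0 - -30*19)=570; twice the area = |2620| = 2620; area = 1310; answer 1310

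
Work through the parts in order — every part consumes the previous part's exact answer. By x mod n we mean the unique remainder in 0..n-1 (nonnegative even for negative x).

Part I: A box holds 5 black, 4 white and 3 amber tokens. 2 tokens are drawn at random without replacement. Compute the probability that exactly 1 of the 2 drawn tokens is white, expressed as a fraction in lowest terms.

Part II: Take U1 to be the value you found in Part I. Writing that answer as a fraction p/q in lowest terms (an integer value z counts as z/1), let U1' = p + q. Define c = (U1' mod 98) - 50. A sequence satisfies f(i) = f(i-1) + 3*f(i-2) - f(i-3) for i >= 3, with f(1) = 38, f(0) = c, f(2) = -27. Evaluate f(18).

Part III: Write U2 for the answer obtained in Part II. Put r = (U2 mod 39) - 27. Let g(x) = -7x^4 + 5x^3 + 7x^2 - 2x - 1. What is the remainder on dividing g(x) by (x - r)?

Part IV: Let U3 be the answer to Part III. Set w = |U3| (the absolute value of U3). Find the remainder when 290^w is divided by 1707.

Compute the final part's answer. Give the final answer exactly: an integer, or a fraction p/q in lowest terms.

59

Part I: total draws C(12,2) = 66; favorable C(4,1)*C(8,1) = 32; P = 16/33; answer 16/33
Part II: U1 = 16/33; threaded value p + q = 49; c = -1; f(3) = 1*(-27) + 3*(38) - 1*(-1) = 88; iterating: f(3)=88, f(4)=-31, f(5)=260, f(6)=79, f(7)=890, f(8)=867, f(9)=3458, f(10)=5169, f(11)=14676, f(12)=26725, f(13)=65584, f(14)=131083, f(15)=301110, f(16)=628775, f(17)=1401022, f(18)=2986237; answer 2986237
Part III: U2 = 2986237; r = -20; remainder = value at the root: -7*(-20)^4 + 5*(-20)^3 + 7*(-20)^2 - 2*(-20)^1 - 1 = (-1120000) + (-40000) + (2800) + (40) + (-1) = -1157161; answer -1157161
Part IV: U3 = -1157161; w = 1157161; squarings mod 1707: 290^1=290, 290^2=457, 290^4=595, 290^8=676, 290^16=1207, 290^32=778, 290^64=1006, 290^128=1492, 290^256=136, 290^512=1426, 290^1024=439, 290^2048=1537, 290^4096=1588, 290^8192=505, 290^16384=682, 290^32768=820, 290^65536=1549, 290^131072=1066, 290^262144=1201, 290^524288=1693, 290^1048576=196; 290^1157161 = 290^1 * 290^8 * 290^32 * 290^2048 * 290^8192 * 290^32768 * 290^65536 * 290^1048576 = 59 (mod 1707); answer 59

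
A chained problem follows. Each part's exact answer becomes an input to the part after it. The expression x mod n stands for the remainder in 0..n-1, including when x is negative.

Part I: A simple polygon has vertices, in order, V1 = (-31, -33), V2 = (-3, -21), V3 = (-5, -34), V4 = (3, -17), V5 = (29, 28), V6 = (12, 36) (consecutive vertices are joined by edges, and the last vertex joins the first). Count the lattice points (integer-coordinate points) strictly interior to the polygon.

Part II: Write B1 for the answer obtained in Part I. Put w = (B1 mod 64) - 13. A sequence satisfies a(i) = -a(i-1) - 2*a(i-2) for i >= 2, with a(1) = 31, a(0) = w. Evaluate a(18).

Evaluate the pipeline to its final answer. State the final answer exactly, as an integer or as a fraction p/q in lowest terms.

-8055

Part I: cross terms: (-31*-21 - -3*-33)=552, (-3*-34 - -5*-21)=-3, (-5*-17 - 3*-34)=187, (3*28 - 29*-17)=577, (29*36 - 12*28)=708, (12*-33 - -31*36)=720; twice the area = |2741| = 2741; area = 2741/2; boundary points = 4 + 1 + 1 + 1 + 1 + 1 = 9; strictly interior points = area - boundary/2 + 1 = 1367; answer 1367
Part II: B1 = 1367; w = 10; a(2) = -1*(31) - 2*(10) = -51; iterating: a(2)=-51, a(3)=-11, a(4)=113, a(5)=-91, a(6)=-135, a(7)=317, a(8)=-47, a(9)=-587, a(10)=681, a(11)=493, a(12)=-1855, a(13)=869, a(14)=2841, a(15)=-4579, a(16)=-1103, a(17)=10261, a(18)=-8055; answer -8055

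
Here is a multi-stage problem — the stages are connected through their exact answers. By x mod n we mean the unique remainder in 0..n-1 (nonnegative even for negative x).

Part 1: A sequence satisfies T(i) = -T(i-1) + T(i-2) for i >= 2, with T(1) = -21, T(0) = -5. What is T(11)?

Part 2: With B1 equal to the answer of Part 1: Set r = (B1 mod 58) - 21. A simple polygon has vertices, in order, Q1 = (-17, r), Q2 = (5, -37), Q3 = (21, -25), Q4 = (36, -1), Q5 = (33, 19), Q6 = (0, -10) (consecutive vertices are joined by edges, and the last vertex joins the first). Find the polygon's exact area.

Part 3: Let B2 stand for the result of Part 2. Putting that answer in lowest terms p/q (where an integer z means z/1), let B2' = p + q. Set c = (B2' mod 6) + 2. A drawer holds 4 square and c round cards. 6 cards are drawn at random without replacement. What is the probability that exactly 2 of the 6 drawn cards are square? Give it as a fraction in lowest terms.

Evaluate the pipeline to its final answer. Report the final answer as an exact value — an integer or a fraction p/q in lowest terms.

Part 1: T(2) = -1*(-21) + 1*(-5) = 16; iterating: T(2)=16, T(3)=-37, T(4)=53, T(5)=-90, T(6)=143, T(7)=-233, T(8)=376, T(9)=-609, T(10)=985, T(11)=-1594; answer -1594
Part 2: B1 = -1594; r = 9; cross terms: (-17*-37 - 5*9)=584, (5*-25 - 21*-37)=652, (21*-1 - 36*-25)=879, (36*19 - 33*-1)=717, (33*-10 - 0*19)=-330, (0*9 - -17*-10)=-170; twice the area = |2332| = 2332; area = 1166; answer 1166
Part 3: B2 = 1166; threaded value p + q = 1167; c = 5; total draws C(9,6) = 84; favorable C(4,2)*C(5,4) = 30; P = 5/14; answer 5/14

5/14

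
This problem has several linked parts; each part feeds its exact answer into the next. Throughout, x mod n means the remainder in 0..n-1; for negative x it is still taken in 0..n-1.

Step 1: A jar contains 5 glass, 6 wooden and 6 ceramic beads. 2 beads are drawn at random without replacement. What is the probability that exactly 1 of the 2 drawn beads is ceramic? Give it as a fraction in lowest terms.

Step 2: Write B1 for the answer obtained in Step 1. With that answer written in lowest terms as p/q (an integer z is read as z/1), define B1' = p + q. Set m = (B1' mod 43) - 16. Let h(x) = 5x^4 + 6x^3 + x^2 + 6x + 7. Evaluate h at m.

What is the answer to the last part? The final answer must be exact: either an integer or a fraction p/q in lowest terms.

Step 1: total draws C(17,2) = 136; favorable C(6,1)*C(11,1) = 66; P = 33/68; answer 33/68
Step 2: B1 = 33/68; threaded value p + q = 101; m = -1; 5*(-1)^4 + 6*(-1)^3 + 1*(-1)^2 + 6*(-1)^1 + 7 = (5) + (-6) + (1) + (-6) + (7) = 1; answer 1

1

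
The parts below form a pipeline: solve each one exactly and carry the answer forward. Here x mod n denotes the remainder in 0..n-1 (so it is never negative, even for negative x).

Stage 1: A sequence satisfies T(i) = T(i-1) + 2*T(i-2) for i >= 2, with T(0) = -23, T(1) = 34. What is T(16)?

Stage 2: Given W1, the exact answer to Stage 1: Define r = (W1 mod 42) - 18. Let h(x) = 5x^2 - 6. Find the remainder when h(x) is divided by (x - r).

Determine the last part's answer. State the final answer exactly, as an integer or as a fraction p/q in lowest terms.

974

Stage 1: T(2) = 1*(34) + 2*(-23) = -12; iterating: T(2)=-12, T(3)=56, T(4)=32, T(5)=144, T(6)=208, T(7)=496, T(8)=912, T(9)=1904, T(10)=3728, T(11)=7536, T(12)=14992, T(13)=30064, T(14)=60048, T(15)=120176, T(16)=240272; answer 240272
Stage 2: W1 = 240272; r = 14; remainder = value at the root: 5*(14)^2 - 6 = (980) + (-6) = 974; answer 974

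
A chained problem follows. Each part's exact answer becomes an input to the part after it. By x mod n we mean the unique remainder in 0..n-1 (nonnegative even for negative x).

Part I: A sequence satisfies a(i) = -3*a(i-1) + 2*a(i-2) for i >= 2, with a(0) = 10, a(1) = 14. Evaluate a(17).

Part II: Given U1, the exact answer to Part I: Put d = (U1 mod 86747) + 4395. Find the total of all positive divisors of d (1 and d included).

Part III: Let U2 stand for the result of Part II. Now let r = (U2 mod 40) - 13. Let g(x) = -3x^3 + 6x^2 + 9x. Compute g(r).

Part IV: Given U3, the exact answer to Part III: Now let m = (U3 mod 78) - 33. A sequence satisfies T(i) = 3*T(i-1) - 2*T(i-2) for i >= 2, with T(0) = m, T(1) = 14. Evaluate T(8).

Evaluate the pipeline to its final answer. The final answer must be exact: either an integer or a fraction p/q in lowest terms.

Part I: a(2) = -3*(14) + 2*(10) = -22; iterating: a(2)=-22, a(3)=94, a(4)=-326, a(5)=1166, a(6)=-4150, a(7)=14782, a(8)=-52646, a(9)=187502, a(10)=-667798, a(11)=2378398, a(12)=-8470790, a(13)=30169166, a(14)=-107449078, a(15)=382685566, a(16)=-1362954854, a(17)=4854235694; answer 4854235694
Part II: U1 = 4854235694; d = 51463; 51463 = 53 * 971; sigma = (1 + 53) * (1 + 971) = 54 * 972 = 52488; answer 52488
Part III: U2 = 52488; r = -5; -3*(-5)^3 + 6*(-5)^2 + 9*(-5)^1 = (375) + (150) + (-45) = 480; answer 480
Part IV: U3 = 480; m = -21; T(2) = 3*(14) - 2*(-21) = 84; iterating: T(2)=84, T(3)=224, T(4)=504, T(5)=1064, T(6)=2184, T(7)=4424, T(8)=8904; answer 8904

8904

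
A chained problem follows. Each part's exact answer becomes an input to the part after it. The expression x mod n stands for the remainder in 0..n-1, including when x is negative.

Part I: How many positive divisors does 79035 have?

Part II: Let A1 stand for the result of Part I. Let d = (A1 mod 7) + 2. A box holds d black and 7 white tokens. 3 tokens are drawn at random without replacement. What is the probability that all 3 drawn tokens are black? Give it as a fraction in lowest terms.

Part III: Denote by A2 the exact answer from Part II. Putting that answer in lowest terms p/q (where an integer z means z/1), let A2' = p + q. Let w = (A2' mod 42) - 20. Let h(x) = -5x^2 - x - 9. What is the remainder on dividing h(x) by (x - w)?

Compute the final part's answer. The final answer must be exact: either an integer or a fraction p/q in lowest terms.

Part I: 79035 = 3 * 5 * 11 * 479; number of divisors = (1+1) * (1+1) * (1+1) * (1+1) = 16; answer 16
Part II: A1 = 16; d = 4; total draws C(11,3) = 165; favorable C(4,3) = 4; P = 4/165; answer 4/165
Part III: A2 = 4/165; threaded value p + q = 169; w = -19; remainder = value at the root: -5*(-19)^2 - 1*(-19)^1 - 9 = (-1805) + (19) + (-9) = -1795; answer -1795

-1795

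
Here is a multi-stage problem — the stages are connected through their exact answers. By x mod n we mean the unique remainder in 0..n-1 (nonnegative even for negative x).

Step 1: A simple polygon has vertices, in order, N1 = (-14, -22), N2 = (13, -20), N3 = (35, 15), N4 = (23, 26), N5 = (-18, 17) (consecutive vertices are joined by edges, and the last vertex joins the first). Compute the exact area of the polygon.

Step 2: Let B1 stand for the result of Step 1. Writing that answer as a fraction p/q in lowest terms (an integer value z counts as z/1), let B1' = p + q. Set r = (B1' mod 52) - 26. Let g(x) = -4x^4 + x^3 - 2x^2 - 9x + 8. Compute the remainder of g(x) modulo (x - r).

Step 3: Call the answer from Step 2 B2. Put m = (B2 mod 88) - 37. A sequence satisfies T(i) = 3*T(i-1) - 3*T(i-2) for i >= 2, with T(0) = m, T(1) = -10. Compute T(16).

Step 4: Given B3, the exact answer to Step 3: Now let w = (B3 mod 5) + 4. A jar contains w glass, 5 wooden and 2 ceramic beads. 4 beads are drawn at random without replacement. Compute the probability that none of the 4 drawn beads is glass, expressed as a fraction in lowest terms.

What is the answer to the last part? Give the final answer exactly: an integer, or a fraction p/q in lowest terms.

Step 1: cross terms: (-14*-20 - 13*-22)=566, (13*15 - 35*-20)=895, (35*26 - 23*15)=565, (23*17 - -18*26)=859, (-18*-22 - -14*17)=634; twice the area = |3519| = 3519; area = 3519/2; answer 3519/2
Step 2: B1 = 3519/2; threaded value p + q = 3521; r = 11; remainder = value at the root: -4*(11)^4 + 1*(11)^3 - 2*(11)^2 - 9*(11)^1 + 8 = (-58564) + (1331) + (-242) + (-99) + (8) = -57566; answer -57566
Step 3: B2 = -57566; m = 37; T(2) = 3*(-10) - 3*(37) = -141; iterating: T(2)=-141, T(3)=-393, T(4)=-756, T(5)=-1089, T(6)=-999, T(7)=270, T(8)=3807, T(9)=10611, T(10)=20412, T(11)=29403, T(12)=26973, T(13)=-7290, T(14)=-102789, T(15)=-286497, T(16)=-551124; answer -551124
Step 4: B3 = -551124; w = 5; total draws C(12,4) = 495; favorable C(7,4) = 35; P = 7/99; answer 7/99

7/99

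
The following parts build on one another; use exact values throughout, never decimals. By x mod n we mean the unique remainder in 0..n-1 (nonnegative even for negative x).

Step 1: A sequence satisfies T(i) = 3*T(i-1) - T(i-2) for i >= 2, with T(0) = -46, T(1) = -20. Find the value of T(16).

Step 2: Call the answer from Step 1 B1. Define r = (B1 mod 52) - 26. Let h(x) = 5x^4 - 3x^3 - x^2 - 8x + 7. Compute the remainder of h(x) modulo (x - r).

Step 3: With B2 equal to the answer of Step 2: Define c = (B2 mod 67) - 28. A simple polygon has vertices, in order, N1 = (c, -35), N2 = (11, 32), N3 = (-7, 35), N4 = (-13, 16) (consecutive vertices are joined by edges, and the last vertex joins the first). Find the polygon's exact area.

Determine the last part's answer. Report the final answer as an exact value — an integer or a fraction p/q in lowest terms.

Step 1: T(2) = 3*(-20) - 1*(-46) = -14; iterating: T(2)=-14, T(3)=-22, T(4)=-52, T(5)=-134, T(6)=-350, T(7)=-916, T(8)=-2398, T(9)=-6278, T(10)=-16436, T(11)=-43030, T(12)=-112654, T(13)=-294932, T(14)=-772142, T(15)=-2021494, T(16)=-5292340; answer -5292340
Step 2: B1 = -5292340; r = -14; remainder = value at the root: 5*(-14)^4 - 3*(-14)^3 - 1*(-14)^2 - 8*(-14)^1 + 7 = (192080) + (8232) + (-196) + (112) + (7) = 200235; answer 200235
Step 3: B2 = 200235; c = 11; cross terms: (11*32 - 11*-35)=737, (11*35 - -7*32)=609, (-7*16 - -13*35)=343, (-13*-35 - 11*16)=279; twice the area = |1968| = 1968; area = 984; answer 984

984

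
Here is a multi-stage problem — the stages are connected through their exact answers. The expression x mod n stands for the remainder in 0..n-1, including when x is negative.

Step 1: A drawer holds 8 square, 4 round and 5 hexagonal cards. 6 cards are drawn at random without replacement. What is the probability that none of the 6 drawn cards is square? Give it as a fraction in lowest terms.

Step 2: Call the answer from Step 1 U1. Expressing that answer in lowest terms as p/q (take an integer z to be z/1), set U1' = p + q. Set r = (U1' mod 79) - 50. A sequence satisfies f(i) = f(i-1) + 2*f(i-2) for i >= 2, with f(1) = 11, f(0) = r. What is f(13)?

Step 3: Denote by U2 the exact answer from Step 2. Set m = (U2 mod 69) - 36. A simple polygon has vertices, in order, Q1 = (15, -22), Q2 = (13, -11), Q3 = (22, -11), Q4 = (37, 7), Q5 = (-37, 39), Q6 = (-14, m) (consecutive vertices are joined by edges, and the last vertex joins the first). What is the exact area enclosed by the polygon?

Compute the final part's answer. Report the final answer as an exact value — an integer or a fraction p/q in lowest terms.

3857/2

Step 1: total draws C(17,6) = 12376; favorable C(9,6) = 84; P = 3/442; answer 3/442
Step 2: U1 = 3/442; threaded value p + q = 445; r = 0; f(2) = 1*(11) + 2*(0) = 11; iterating: f(2)=11, f(3)=33, f(4)=55, f(5)=121, f(6)=231, f(7)=473, f(8)=935, f(9)=1881, f(10)=3751, f(11)=7513, f(12)=15015, f(13)=30041; answer 30041
Step 3: U2 = 30041; m = -10; cross terms: (15*-11 - 13*-22)=121, (13*-11 - 22*-11)=99, (22*7 - 37*-11)=561, (37*39 - -37*7)=1702, (-37*-10 - -14*39)=916, (-14*-22 - 15*-10)=458; twice the area = |3857| = 3857; area = 3857/2; answer 3857/2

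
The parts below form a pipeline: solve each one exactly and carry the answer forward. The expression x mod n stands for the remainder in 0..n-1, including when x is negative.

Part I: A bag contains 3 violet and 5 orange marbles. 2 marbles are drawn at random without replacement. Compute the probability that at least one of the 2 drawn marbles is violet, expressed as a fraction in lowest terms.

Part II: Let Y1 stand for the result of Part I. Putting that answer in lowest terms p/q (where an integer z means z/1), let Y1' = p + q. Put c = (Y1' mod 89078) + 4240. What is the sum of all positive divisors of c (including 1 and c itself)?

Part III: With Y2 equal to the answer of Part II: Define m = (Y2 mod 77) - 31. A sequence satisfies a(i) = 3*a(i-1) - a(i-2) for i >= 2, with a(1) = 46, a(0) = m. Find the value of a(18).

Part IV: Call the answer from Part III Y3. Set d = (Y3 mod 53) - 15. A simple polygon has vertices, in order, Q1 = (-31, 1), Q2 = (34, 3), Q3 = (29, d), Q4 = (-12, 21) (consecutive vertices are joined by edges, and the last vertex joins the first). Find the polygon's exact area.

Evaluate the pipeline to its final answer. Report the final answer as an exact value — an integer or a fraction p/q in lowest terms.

839

Part I: total draws C(8,2) = 28; complement C(5,2) = 10; favorable 28 - 10 = 18; P = 9/14; answer 9/14
Part II: Y1 = 9/14; threaded value p + q = 23; c = 4263; 4263 = 3 * 7^2 * 29; sigma = (1 + 3) * (1 + 7 + 49) * (1 + 29) = 4 * 57 * 30 = 6840; answer 6840
Part III: Y2 = 6840; m = 33; a(2) = 3*(46) - 1*(33) = 105; iterating: a(2)=105, a(3)=269, a(4)=702, a(5)=1837, a(6)=4809, a(7)=12590, a(8)=32961, a(9)=86293, a(10)=225918, a(11)=591461, a(12)=1548465, a(13)=4053934, a(14)=10613337, a(15)=27786077, a(16)=72744894, a(17)=190448605, a(18)=498600921; answer 498600921
Part IV: Y3 = 498600921; d = 14; cross terms: (-31*3 - 34*1)=-127, (34*14 - 29*3)=389, (29*21 - -12*14)=777, (-12*1 - -31*21)=639; twice the area = |1678| = 1678; area = 839; answer 839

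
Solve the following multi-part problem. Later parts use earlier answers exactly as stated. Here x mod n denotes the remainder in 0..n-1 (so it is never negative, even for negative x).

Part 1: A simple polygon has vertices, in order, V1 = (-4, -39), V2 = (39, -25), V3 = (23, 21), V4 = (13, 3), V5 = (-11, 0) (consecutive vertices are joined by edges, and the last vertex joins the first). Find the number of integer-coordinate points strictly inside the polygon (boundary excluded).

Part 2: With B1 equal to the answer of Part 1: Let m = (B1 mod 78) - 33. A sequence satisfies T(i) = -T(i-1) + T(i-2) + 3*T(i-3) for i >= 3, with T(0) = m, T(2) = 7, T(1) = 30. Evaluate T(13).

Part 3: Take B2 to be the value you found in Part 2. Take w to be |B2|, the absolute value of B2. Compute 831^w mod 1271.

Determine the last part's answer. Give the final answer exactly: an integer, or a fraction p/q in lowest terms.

32

Part 1: cross terms: (-4*-25 - 39*-39)=1621, (39*21 - 23*-25)=1394, (23*3 - 13*21)=-204, (13*0 - -11*3)=33, (-11*-39 - -4*0)=429; twice the area = |3273| = 3273; area = 3273/2; boundary points = 1 + 2 + 2 + 3 + 1 = 9; strictly interior points = area - boundary/2 + 1 = 1633; answer 1633
Part 2: B1 = 1633; m = 40; T(3) = -1*(7) + 1*(30) + 3*(40) = 143; iterating: T(3)=143, T(4)=-46, T(5)=210, T(6)=173, T(7)=-101, T(8)=904, T(9)=-486, T(10)=1087, T(11)=1139, T(12)=-1510, T(13)=5910; answer 5910
Part 3: B2 = 5910; w = 5910; squarings mod 1271: 831^1=831, 831^2=408, 831^4=1234, 831^8=98, 831^16=707, 831^32=346, 831^64=242, 831^128=98, 831^256=707, 831^512=346, 831^1024=242, 831^2048=98, 831^4096=707; 831^5910 = 831^2 * 831^4 * 831^16 * 831^256 * 831^512 * 831^1024 * 831^4096 = 32 (mod 1271); answer 32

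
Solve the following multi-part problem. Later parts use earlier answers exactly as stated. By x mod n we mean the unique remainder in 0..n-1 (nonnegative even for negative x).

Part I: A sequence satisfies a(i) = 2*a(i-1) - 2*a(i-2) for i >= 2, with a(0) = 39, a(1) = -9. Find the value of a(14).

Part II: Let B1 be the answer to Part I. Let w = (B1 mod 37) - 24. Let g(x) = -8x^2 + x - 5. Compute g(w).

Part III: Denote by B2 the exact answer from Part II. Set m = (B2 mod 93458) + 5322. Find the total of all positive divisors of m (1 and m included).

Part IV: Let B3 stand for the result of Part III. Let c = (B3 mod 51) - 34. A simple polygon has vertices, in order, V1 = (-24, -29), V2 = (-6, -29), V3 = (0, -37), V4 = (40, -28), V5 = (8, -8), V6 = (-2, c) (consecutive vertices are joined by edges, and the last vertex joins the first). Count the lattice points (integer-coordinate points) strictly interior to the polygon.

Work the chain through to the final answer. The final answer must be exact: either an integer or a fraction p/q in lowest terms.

Part I: a(2) = 2*(-9) - 2*(39) = -96; iterating: a(2)=-96, a(3)=-174, a(4)=-156, a(5)=36, a(6)=384, a(7)=696, a(8)=624, a(9)=-144, a(10)=-1536, a(11)=-2784, a(12)=-2496, a(13)=576, a(14)=6144; answer 6144
Part II: B1 = 6144; w = -22; -8*(-22)^2 + 1*(-22)^1 - 5 = (-3872) + (-22) + (-5) = -3899; answer -3899
Part III: B2 = -3899; m = 94881; 94881 = 3 * 31627; sigma = (1 + 3) * (1 + 31627) = 4 * 31628 = 126512; answer 126512
Part IV: B3 = 126512; c = -2; cross terms: (-24*-29 - -6*-29)=522, (-6*-37 - 0*-29)=222, (0*-28 - 40*-37)=1480, (40*-8 - 8*-28)=-96, (8*-2 - -2*-8)=-32, (-2*-29 - -24*-2)=10; twice the area = |2106| = 2106; area = 1053; boundary points = 18 + 2 + 1 + 4 + 2 + 1 = 28; strictly interior points = area - boundary/2 + 1 = 1040; answer 1040

1040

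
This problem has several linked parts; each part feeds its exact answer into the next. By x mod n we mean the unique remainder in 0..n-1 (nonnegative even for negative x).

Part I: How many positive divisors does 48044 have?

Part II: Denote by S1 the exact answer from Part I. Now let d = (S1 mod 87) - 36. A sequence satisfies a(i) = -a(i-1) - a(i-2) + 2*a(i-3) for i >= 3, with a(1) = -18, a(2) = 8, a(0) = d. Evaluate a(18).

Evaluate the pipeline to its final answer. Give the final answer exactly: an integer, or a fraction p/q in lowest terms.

Part I: 48044 = 2^2 * 12011; number of divisors = (2+1) * (1+1) = 6; answer 6
Part II: S1 = 6; d = -30; a(3) = -1*(8) - 1*(-18) + 2*(-30) = -50; iterating: a(3)=-50, a(4)=6, a(5)=60, a(6)=-166, a(7)=118, a(8)=168, a(9)=-618, a(10)=686, a(11)=268, a(12)=-2190, a(13)=3294, a(14)=-568, a(15)=-7106, a(16)=14262, a(17)=-8292, a(18)=-20182; answer -20182

-20182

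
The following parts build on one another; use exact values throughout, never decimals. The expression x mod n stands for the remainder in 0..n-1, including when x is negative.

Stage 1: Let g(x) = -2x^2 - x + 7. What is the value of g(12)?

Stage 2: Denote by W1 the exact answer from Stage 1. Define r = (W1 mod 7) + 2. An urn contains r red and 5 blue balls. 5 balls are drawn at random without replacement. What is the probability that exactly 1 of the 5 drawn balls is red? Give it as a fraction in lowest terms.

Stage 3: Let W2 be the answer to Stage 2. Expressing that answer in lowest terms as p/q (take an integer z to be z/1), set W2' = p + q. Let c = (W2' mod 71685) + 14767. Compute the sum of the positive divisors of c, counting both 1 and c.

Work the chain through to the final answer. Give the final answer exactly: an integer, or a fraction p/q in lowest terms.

29688

Stage 1: -2*(12)^2 - 1*(12)^1 + 7 = (-288) + (-12) + (7) = -293; answer -293
Stage 2: W1 = -293; r = 3; total draws C(8,5) = 56; favorable C(3,1)*C(5,4) = 15; P = 15/56; answer 15/56
Stage 3: W2 = 15/56; threaded value p + q = 71; c = 14838; 14838 = 2 * 3 * 2473; sigma = (1 + 2) * (1 + 3) * (1 + 2473) = 3 * 4 * 2474 = 29688; answer 29688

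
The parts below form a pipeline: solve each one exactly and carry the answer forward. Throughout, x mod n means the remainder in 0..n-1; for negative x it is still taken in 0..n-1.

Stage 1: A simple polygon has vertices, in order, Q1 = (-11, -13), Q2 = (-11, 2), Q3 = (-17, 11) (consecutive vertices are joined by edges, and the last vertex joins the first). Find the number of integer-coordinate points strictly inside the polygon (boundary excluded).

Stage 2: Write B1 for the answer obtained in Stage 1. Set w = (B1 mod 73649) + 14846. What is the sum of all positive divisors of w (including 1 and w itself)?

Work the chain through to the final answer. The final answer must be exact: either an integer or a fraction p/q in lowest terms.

Stage 1: cross terms: (-11*2 - -11*-13)=-165, (-11*11 - -17*2)=-87, (-17*-13 - -11*11)=342; twice the area = |90| = 90; area = 45; boundary points = 15 + 3 + 6 = 24; strictly interior points = area - boundary/2 + 1 = 34; answer 34
Stage 2: B1 = 34; w = 14880; 14880 = 2^5 * 3 * 5 * 31; sigma = (1 + 2 + 4 + 8 + 16 + 32) * (1 + 3) * (1 + 5) * (1 + 31) = 63 * 4 * 6 * 32 = 48384; answer 48384

48384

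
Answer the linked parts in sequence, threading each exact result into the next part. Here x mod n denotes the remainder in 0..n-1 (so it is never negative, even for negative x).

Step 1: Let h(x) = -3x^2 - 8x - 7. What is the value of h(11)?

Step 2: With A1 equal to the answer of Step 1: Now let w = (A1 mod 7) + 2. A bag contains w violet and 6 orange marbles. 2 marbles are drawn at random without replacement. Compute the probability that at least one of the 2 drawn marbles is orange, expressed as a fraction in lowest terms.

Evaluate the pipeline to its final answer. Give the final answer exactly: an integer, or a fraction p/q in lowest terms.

17/22

Step 1: -3*(11)^2 - 8*(11)^1 - 7 = (-363) + (-88) + (-7) = -458; answer -458
Step 2: A1 = -458; w = 6; total draws C(12,2) = 66; complement C(6,2) = 15; favorable 66 - 15 = 51; P = 17/22; answer 17/22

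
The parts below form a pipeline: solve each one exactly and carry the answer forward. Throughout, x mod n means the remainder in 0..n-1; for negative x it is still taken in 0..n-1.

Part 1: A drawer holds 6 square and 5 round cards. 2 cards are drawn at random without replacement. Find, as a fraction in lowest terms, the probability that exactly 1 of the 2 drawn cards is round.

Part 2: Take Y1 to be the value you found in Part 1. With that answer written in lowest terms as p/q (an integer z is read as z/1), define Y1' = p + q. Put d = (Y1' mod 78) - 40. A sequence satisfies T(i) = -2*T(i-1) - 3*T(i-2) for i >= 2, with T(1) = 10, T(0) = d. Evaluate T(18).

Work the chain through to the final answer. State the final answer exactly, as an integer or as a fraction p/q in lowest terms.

-142751

Part 1: total draws C(11,2) = 55; favorable C(5,1)*C(6,1) = 30; P = 6/11; answer 6/11
Part 2: Y1 = 6/11; threaded value p + q = 17; d = -23; T(2) = -2*(10) - 3*(-23) = 49; iterating: T(2)=49, T(3)=-128, T(4)=109, T(5)=166, T(6)=-659, T(7)=820, T(8)=337, T(9)=-3134, T(10)=5257, T(11)=-1112, T(12)=-13547, T(13)=30430, T(14)=-20219, T(15)=-50852, T(16)=162361, T(17)=-172166, T(18)=-142751; answer -142751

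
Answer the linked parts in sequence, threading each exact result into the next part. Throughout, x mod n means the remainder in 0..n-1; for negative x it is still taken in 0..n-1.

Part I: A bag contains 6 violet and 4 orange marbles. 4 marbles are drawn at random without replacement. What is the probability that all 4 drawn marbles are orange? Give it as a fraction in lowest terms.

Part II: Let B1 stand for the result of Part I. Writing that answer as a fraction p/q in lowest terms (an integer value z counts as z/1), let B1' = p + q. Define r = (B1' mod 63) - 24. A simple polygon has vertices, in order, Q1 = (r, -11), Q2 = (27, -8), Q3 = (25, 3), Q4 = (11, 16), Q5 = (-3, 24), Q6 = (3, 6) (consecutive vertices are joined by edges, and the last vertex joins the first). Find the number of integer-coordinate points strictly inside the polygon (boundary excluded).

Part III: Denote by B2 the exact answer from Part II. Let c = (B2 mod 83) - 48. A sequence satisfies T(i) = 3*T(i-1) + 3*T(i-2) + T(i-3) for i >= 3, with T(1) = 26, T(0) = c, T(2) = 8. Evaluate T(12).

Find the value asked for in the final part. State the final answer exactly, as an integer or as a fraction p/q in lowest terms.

21714486

Part I: total draws C(10,4) = 210; favorable C(4,4) = 1; P = 1/210; answer 1/210
Part II: B1 = 1/210; threaded value p + q = 211; r = -2; cross terms: (-2*-8 - 27*-11)=313, (27*3 - 25*-8)=281, (25*16 - 11*3)=367, (11*24 - -3*16)=312, (-3*6 - 3*24)=-90, (3*-11 - -2*6)=-21; twice the area = |1162| = 1162; area = 581; boundary points = 1 + 1 + 1 + 2 + 6 + 1 = 12; strictly interior points = area - boundary/2 + 1 = 576; answer 576
Part III: B2 = 576; c = 30; T(3) = 3*(8) + 3*(26) + 1*(30) = 132; iterating: T(3)=132, T(4)=446, T(5)=1742, T(6)=6696, T(7)=25760, T(8)=99110, T(9)=381306, T(10)=1467008, T(11)=5644052, T(12)=21714486; answer 21714486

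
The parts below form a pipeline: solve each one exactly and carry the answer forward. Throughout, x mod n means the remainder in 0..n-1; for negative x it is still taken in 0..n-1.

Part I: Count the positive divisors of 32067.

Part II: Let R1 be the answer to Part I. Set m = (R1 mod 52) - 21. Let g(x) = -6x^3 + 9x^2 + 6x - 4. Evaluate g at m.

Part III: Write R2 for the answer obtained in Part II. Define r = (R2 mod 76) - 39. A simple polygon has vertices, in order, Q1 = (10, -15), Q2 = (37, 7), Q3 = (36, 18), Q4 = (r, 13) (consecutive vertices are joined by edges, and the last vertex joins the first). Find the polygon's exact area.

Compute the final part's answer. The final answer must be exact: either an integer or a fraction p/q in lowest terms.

Part I: 32067 = 3^2 * 7 * 509; number of divisors = (2+1) * (1+1) * (1+1) = 12; answer 12
Part II: R1 = 12; m = -9; -6*(-9)^3 + 9*(-9)^2 + 6*(-9)^1 - 4 = (4374) + (729) + (-54) + (-4) = 5045; answer 5045
Part III: R2 = 5045; r = -10; cross terms: (10*7 - 37*-15)=625, (37*18 - 36*7)=414, (36*13 - -10*18)=648, (-10*-15 - 10*13)=20; twice the area = |1707| = 1707; area = 1707/2; answer 1707/2

1707/2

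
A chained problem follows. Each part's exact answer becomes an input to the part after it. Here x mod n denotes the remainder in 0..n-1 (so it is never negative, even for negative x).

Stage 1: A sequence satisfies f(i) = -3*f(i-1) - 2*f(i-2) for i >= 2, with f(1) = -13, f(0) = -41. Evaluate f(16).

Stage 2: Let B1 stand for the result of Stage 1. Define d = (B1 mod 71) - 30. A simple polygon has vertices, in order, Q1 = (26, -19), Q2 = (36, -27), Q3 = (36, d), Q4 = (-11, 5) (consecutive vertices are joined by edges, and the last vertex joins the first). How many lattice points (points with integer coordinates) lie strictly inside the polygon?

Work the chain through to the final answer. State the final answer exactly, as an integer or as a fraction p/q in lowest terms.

Stage 1: f(2) = -3*(-13) - 2*(-41) = 121; iterating: f(2)=121, f(3)=-337, f(4)=769, f(5)=-1633, f(6)=3361, f(7)=-6817, f(8)=13729, f(9)=-27553, f(10)=55201, f(11)=-110497, f(12)=221089, f(13)=-442273, f(14)=884641, f(15)=-1769377, f(16)=3538849; answer 3538849
Stage 2: B1 = 3538849; d = 37; cross terms: (26*-27 - 36*-19)=-18, (36*37 - 36*-27)=2304, (36*5 - -11*37)=587, (-11*-19 - 26*5)=79; twice the area = |2952| = 2952; area = 1476; boundary points = 2 + 64 + 1 + 1 = 68; strictly interior points = area - boundary/2 + 1 = 1443; answer 1443

1443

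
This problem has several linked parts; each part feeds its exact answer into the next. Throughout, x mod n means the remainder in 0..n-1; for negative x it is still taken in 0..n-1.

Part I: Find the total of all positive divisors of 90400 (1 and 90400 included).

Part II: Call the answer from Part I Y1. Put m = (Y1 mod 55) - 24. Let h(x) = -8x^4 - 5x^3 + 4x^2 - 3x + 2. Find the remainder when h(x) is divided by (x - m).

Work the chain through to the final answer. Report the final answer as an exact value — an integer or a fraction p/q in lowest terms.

Part I: 90400 = 2^5 * 5^2 * 113; sigma = (1 + 2 + 4 + 8 + 16 + 32) * (1 + 5 + 25) * (1 + 113) = 63 * 31 * 114 = 222642; answer 222642
Part II: Y1 = 222642; m = -22; remainder = value at the root: -8*(-22)^4 - 5*(-22)^3 + 4*(-22)^2 - 3*(-22)^1 + 2 = (-1874048) + (53240) + (1936) + (66) + (2) = -1818804; answer -1818804

-1818804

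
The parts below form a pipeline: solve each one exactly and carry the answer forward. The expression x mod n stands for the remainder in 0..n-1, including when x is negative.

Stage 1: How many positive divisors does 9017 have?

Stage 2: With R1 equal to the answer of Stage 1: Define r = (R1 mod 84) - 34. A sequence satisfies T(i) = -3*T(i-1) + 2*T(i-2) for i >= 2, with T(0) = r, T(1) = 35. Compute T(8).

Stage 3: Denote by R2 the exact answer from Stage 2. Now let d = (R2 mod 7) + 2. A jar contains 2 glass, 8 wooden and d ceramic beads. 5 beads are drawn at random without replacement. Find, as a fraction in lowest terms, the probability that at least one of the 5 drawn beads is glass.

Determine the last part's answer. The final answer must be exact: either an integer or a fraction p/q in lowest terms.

13/24

Stage 1: 9017 = 71 * 127; number of divisors = (1+1) * (1+1) = 4; answer 4
Stage 2: R1 = 4; r = -30; T(2) = -3*(35) + 2*(-30) = -165; iterating: T(2)=-165, T(3)=565, T(4)=-2025, T(5)=7205, T(6)=-25665, T(7)=91405, T(8)=-325545; answer -325545
Stage 3: R2 = -325545; d = 6; total draws C(16,5) = 4368; complement C(14,5) = 2002; favorable 4368 - 2002 = 2366; P = 13/24; answer 13/24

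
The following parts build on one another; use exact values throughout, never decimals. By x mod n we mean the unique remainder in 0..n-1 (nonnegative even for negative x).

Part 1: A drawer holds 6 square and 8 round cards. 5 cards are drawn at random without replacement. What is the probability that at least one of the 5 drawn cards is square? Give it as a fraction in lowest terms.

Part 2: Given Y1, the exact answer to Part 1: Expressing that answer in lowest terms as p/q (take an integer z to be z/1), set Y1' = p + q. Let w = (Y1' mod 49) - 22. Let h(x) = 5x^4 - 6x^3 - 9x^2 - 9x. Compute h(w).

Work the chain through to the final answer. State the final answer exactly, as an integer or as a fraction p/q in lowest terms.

Part 1: total draws C(14,5) = 2002; complement C(8,5) = 56; favorable 2002 - 56 = 1946; P = 139/143; answer 139/143
Part 2: Y1 = 139/143; threaded value p + q = 282; w = 15; 5*(15)^4 - 6*(15)^3 - 9*(15)^2 - 9*(15)^1 = (253125) + (-20250) + (-2025) + (-135) = 230715; answer 230715

230715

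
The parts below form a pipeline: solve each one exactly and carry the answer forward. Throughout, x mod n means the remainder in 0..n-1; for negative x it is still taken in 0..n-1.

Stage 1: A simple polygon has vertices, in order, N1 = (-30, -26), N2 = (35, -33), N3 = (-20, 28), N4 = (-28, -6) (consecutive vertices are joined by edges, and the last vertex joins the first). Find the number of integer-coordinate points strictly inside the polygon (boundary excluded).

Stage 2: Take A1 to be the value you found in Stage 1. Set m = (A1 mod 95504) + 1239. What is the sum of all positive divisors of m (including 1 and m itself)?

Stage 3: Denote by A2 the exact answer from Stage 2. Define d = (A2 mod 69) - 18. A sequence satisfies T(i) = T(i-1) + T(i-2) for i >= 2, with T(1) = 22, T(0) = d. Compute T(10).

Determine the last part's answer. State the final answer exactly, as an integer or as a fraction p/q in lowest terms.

Stage 1: cross terms: (-30*-33 - 35*-26)=1900, (35*28 - -20*-33)=320, (-20*-6 - -28*28)=904, (-28*-26 - -30*-6)=548; twice the area = |3672| = 3672; area = 1836; boundary points = 1 + 1 + 2 + 2 = 6; strictly interior points = area - boundary/2 + 1 = 1834; answer 1834
Stage 2: A1 = 1834; m = 3073; 3073 = 7 * 439; sigma = (1 + 7) * (1 + 439) = 8 * 440 = 3520; answer 3520
Stage 3: A2 = 3520; d = -17; T(2) = 1*(22) + 1*(-17) = 5; iterating: T(2)=5, T(3)=27, T(4)=32, T(5)=59, T(6)=91, T(7)=150, T(8)=241, T(9)=391, T(10)=632; answer 632

632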